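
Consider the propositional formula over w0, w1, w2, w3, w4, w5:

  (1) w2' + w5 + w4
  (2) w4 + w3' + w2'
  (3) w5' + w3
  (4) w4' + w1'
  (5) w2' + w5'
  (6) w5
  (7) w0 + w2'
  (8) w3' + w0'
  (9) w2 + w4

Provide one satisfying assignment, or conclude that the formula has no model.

From the singleton clause (w5), w5 = 1.
From the singleton clause (w3), w3 = 1.
From the singleton clause (w2'), w2 = 0.
From the singleton clause (w0'), w0 = 0.
From the singleton clause (w4), w4 = 1.
From the singleton clause (w1'), w1 = 0.
All clauses are satisfied.

w0=0, w1=0, w2=0, w3=1, w4=1, w5=1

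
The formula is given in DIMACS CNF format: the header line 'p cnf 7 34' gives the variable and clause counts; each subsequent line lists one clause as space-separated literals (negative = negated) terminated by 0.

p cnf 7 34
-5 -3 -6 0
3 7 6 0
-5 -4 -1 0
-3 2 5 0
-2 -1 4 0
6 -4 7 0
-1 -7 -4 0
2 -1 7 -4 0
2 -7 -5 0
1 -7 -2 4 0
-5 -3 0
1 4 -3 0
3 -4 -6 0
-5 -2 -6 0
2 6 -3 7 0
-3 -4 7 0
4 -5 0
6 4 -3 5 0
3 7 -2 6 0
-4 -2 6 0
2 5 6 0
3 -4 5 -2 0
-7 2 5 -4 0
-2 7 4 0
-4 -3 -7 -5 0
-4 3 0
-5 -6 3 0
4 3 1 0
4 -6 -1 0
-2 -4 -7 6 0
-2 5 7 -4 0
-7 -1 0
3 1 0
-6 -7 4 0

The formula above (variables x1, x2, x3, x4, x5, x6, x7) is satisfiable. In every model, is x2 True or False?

True

Suppose x2 = False.
Case x3 = False:
(¬x4) alone gives x4 = False.
(¬x5) alone gives x5 = False.
(x6) alone gives x6 = True.
(x1) alone gives x1 = True.
But (¬x1) is also a unit clause — contradiction.
That branch fails; take x3 = True instead.
(x5) alone gives x5 = True.
But (¬x5) is also a unit clause — contradiction.
Both values of x3 lead to a conflict.
So every satisfying assignment has x2 = True.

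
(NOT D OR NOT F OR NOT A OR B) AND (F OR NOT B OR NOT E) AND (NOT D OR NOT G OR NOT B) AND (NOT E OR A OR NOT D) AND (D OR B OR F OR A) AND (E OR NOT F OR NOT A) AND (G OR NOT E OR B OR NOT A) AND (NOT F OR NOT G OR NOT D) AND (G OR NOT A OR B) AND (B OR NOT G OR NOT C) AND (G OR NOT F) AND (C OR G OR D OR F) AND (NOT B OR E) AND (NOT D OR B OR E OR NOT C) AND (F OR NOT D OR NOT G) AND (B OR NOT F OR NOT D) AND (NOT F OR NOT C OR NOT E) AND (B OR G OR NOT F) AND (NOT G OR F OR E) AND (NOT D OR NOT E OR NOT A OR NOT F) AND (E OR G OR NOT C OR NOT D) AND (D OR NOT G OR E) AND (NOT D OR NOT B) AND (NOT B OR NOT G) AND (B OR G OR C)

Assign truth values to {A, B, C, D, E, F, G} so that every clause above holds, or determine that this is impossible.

A ↦ true, B ↦ false, C ↦ false, D ↦ false, E ↦ true, F ↦ false, G ↦ true

Try G = true.
The clause (NOT B) is unit, so B = false.
The clause (NOT C) is unit, so C = false.
Try F = false.
The clause (NOT D) is unit, so D = false.
The clause (A) is unit, so A = true.
The clause (E) is unit, so E = true.
This assignment satisfies each clause.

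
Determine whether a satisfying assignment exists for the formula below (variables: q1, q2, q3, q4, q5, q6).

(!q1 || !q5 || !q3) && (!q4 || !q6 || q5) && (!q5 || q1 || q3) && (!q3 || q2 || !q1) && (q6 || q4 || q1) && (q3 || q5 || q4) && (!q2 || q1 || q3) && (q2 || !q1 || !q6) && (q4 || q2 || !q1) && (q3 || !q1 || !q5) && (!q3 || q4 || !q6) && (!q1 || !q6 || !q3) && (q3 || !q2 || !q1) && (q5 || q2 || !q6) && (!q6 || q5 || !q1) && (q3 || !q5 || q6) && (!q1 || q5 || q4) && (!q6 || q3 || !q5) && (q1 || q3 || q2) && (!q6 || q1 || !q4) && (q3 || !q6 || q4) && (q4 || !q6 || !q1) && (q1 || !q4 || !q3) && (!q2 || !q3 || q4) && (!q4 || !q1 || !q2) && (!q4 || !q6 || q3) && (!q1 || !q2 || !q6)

Case q1 = true:
Case q5 = false:
Unit clause (!q6) forces q6 = false.
Unit clause (q4) forces q4 = true.
Unit clause (!q2) forces q2 = false.
Unit clause (!q3) forces q3 = false.
This assignment satisfies each clause.
A satisfying assignment: q1: true, q2: false, q3: false, q4: true, q5: false, q6: false.

Satisfiable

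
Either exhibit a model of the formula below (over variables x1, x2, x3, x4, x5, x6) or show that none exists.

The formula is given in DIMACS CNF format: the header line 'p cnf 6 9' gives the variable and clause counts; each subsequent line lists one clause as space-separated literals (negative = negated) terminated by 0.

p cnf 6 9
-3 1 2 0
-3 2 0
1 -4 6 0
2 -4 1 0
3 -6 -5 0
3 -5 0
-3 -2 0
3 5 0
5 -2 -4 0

Branch on x3: set x3 = False.
From the singleton clause (¬x5), x5 = False.
That conflicts with the unit clause (x5).
Backtrack on x3: now try x3 = True.
From the singleton clause (x2), x2 = True.
That conflicts with the unit clause (¬x2).
Neither x3 = True nor x3 = False works.

UNSATISFIABLE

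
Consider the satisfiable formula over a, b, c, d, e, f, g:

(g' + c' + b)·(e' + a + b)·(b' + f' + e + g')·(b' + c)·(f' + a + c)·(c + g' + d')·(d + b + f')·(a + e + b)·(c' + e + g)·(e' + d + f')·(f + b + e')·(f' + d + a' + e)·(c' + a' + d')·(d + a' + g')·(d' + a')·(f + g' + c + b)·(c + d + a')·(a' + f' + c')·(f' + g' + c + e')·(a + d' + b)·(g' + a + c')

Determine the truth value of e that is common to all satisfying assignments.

Suppose e = 0.
Try b = 0.
Unit clause (a) forces a = 1.
Unit clause (d') forces d = 0.
Unit clause (f') forces f = 0.
Unit clause (g') forces g = 0.
Unit clause (c') forces c = 0.
That conflicts with the unit clause (c).
Undo b and try b = 1.
Unit clause (c) forces c = 1.
Unit clause (g) forces g = 1.
Unit clause (f') forces f = 0.
Unit clause (a) forces a = 1.
Unit clause (d') forces d = 0.
That conflicts with the unit clause (d).
Both values of b lead to a conflict.
So every satisfying assignment has e = True.

True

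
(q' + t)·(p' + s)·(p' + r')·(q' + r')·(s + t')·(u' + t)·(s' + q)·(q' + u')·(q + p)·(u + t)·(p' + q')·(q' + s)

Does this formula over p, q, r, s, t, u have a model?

Yes, satisfiable

Branch on q: set q = 1.
Unit clause (t) forces t = 1.
Unit clause (r') forces r = 0.
Unit clause (s) forces s = 1.
Unit clause (u') forces u = 0.
Unit clause (p') forces p = 0.
All clauses are satisfied.
A satisfying assignment: p: 0; q: 1; r: 0; s: 1; t: 1; u: 0.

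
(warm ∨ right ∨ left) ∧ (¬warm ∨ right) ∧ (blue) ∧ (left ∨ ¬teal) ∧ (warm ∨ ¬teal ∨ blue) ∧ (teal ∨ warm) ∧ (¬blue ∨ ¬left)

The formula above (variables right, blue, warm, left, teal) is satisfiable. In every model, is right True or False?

True

Suppose right = False.
From the singleton clause (¬warm), warm = False.
From the singleton clause (left), left = True.
From the singleton clause (blue), blue = True.
That conflicts with the unit clause (¬blue).
So every satisfying assignment has right = True.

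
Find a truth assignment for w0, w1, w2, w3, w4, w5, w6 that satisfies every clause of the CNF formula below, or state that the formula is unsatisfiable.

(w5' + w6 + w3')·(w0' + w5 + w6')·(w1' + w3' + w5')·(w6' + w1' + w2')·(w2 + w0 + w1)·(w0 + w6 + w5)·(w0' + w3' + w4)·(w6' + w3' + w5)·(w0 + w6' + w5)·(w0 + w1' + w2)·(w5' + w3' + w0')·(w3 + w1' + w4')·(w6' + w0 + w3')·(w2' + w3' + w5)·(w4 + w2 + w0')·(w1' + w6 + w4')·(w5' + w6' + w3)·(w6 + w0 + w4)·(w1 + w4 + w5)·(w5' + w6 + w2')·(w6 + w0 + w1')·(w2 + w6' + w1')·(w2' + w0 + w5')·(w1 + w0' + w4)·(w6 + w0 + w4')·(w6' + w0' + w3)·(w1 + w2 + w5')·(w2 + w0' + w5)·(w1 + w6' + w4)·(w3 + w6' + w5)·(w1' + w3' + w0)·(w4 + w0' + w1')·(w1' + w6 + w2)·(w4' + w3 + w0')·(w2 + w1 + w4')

UNSATISFIABLE

Try w5 = 0.
Try w0 = 0.
(w6) alone gives w6 = 1.
But (w6') is also a unit clause — contradiction.
Backtrack on w0: now try w0 = 1.
(w6') alone gives w6 = 0.
(w2) alone gives w2 = 1.
(w3') alone gives w3 = 0.
(w4') alone gives w4 = 0.
(w1) alone gives w1 = 1.
But (w1') is also a unit clause — contradiction.
Both values of w0 lead to a conflict.
Backtrack on w5: now try w5 = 1.
Try w6 = 1.
(w3) alone gives w3 = 1.
(w1') alone gives w1 = 0.
(w0') alone gives w0 = 0.
But (w0) is also a unit clause — contradiction.
Backtrack on w6: now try w6 = 0.
(w3') alone gives w3 = 0.
(w2') alone gives w2 = 0.
(w1) alone gives w1 = 1.
But (w1') is also a unit clause — contradiction.
Both values of w6 lead to a conflict.
Both values of w5 lead to a conflict.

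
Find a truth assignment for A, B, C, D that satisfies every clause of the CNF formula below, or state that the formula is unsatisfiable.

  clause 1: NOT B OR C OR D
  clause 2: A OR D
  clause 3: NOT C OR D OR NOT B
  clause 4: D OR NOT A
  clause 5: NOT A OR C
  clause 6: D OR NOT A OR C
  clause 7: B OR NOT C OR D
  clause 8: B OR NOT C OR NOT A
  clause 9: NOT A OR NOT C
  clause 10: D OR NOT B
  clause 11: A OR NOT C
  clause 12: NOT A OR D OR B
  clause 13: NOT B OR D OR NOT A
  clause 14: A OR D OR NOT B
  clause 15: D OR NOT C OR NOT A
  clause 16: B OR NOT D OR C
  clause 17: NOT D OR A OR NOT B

UNSATISFIABLE

Try A = true.
Unit clause (D) forces D = true.
Unit clause (C) forces C = true.
That conflicts with the unit clause (NOT C).
So A must be the other value — set A = false.
Unit clause (D) forces D = true.
Unit clause (NOT C) forces C = false.
Unit clause (B) forces B = true.
That conflicts with the unit clause (NOT B).
Either choice for A ends in contradiction.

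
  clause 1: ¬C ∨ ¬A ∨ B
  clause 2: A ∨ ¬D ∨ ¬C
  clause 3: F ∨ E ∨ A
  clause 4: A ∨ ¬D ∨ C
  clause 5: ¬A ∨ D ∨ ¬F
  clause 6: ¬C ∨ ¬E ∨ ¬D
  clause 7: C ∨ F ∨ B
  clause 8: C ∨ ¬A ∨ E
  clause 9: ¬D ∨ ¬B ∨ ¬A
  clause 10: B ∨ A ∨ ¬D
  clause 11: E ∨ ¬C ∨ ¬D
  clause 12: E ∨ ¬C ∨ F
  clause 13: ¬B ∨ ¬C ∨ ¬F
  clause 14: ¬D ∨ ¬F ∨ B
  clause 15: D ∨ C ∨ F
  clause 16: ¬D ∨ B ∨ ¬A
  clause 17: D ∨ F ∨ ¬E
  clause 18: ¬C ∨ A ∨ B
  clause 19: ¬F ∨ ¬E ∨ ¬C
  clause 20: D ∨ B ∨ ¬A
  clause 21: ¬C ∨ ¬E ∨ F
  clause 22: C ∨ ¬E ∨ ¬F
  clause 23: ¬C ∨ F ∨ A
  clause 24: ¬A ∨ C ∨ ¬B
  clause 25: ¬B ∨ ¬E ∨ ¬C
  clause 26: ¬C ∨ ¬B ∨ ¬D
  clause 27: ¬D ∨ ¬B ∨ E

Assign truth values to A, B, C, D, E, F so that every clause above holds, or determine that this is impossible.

A=False; B=True; C=False; D=False; E=False; F=True

Try C = False.
Try A = False.
From the singleton clause (¬D), D = False.
From the singleton clause (F), F = True.
From the singleton clause (¬E), E = False.
Every clause is now satisfied; B is unconstrained.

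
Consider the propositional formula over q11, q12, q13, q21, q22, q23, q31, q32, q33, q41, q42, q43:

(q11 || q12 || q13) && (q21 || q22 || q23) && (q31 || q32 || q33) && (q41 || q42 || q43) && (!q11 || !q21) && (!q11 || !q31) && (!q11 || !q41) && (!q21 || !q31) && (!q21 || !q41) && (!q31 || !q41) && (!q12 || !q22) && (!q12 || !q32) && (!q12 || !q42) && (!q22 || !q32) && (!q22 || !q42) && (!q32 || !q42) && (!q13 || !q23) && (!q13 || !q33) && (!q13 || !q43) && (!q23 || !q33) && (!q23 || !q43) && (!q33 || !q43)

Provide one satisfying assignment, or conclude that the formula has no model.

Try q11 = false.
Try q12 = true.
The clause (!q22) is unit, so q22 = false.
The clause (!q32) is unit, so q32 = false.
The clause (!q42) is unit, so q42 = false.
Try q21 = true.
The clause (!q31) is unit, so q31 = false.
The clause (q33) is unit, so q33 = true.
The clause (!q41) is unit, so q41 = false.
The clause (q43) is unit, so q43 = true.
That conflicts with the unit clause (!q43).
Undo q21 and try q21 = false.
The clause (q23) is unit, so q23 = true.
The clause (!q13) is unit, so q13 = false.
The clause (!q33) is unit, so q33 = false.
The clause (q31) is unit, so q31 = true.
The clause (!q41) is unit, so q41 = false.
The clause (q43) is unit, so q43 = true.
That conflicts with the unit clause (!q43).
Neither q21 = true nor q21 = false works.
Undo q12 and try q12 = false.
The clause (q13) is unit, so q13 = true.
The clause (!q23) is unit, so q23 = false.
The clause (!q33) is unit, so q33 = false.
The clause (!q43) is unit, so q43 = false.
Try q21 = true.
The clause (!q31) is unit, so q31 = false.
The clause (q32) is unit, so q32 = true.
The clause (!q41) is unit, so q41 = false.
The clause (q42) is unit, so q42 = true.
That conflicts with the unit clause (!q42).
Undo q21 and try q21 = false.
The clause (q22) is unit, so q22 = true.
The clause (!q32) is unit, so q32 = false.
The clause (q31) is unit, so q31 = true.
The clause (!q41) is unit, so q41 = false.
The clause (q42) is unit, so q42 = true.
That conflicts with the unit clause (!q42).
Neither q21 = true nor q21 = false works.
Neither q12 = true nor q12 = false works.
Undo q11 and try q11 = true.
The clause (!q21) is unit, so q21 = false.
The clause (!q31) is unit, so q31 = false.
The clause (!q41) is unit, so q41 = false.
Try q22 = true.
The clause (!q12) is unit, so q12 = false.
The clause (!q32) is unit, so q32 = false.
The clause (q33) is unit, so q33 = true.
The clause (!q42) is unit, so q42 = false.
The clause (q43) is unit, so q43 = true.
That conflicts with the unit clause (!q43).
Undo q22 and try q22 = false.
The clause (q23) is unit, so q23 = true.
The clause (!q13) is unit, so q13 = false.
The clause (!q33) is unit, so q33 = false.
The clause (q32) is unit, so q32 = true.
The clause (!q12) is unit, so q12 = false.
The clause (!q42) is unit, so q42 = false.
The clause (q43) is unit, so q43 = true.
That conflicts with the unit clause (!q43).
Neither q22 = true nor q22 = false works.
Neither q11 = true nor q11 = false works.

UNSATISFIABLE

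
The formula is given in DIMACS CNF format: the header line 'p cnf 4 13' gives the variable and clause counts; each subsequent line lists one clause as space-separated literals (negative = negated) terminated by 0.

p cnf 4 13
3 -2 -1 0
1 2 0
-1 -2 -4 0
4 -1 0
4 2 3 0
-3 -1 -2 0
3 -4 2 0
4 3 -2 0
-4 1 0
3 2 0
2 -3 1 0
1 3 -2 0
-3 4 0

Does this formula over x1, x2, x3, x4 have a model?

Case x1 = True:
(x4) alone gives x4 = True.
(¬x2) alone gives x2 = False.
(x3) alone gives x3 = True.
This assignment satisfies each clause.
A satisfying assignment: x1 ↦ True, x2 ↦ False, x3 ↦ True, x4 ↦ True.

Satisfiable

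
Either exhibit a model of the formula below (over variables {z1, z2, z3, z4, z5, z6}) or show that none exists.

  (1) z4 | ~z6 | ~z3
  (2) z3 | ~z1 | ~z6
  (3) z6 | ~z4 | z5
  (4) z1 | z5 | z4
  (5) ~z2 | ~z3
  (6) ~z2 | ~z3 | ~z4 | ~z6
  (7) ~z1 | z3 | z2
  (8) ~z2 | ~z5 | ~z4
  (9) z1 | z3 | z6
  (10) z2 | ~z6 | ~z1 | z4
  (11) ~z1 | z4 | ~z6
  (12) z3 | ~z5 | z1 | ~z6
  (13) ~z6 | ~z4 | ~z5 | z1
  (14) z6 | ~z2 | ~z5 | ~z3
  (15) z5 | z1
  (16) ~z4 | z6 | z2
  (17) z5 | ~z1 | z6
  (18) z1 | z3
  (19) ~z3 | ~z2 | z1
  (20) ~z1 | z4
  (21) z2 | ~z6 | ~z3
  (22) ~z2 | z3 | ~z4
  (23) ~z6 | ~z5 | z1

z1 ↦ 0, z2 ↦ 0, z3 ↦ 1, z4 ↦ 0, z5 ↦ 1, z6 ↦ 0

Suppose z2 = 0.
Suppose z1 = 0.
Unit clause (z5) forces z5 = 1.
Unit clause (z3) forces z3 = 1.
Unit clause (~z6) forces z6 = 0.
Unit clause (~z4) forces z4 = 0.
Every clause now holds.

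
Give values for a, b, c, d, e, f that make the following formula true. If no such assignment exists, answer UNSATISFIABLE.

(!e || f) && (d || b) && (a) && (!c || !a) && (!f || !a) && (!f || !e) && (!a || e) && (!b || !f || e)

From the singleton clause (a), a = true.
From the singleton clause (!c), c = false.
From the singleton clause (!f), f = false.
From the singleton clause (!e), e = false.
Now (e) is unsatisfied and unit — conflict.

UNSATISFIABLE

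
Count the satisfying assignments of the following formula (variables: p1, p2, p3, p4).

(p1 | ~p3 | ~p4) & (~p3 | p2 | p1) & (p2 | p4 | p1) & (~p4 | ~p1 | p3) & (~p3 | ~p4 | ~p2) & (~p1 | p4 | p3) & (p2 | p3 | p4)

7

There are 2^4 = 16 truth assignments over (p1, p2, p3, p4).
Check each against the 7 clauses (columns in the order p1, p2, p3, p4):
  F F F F  ✗ fails (p2 | p4 | p1)
  F F F T  ✓ satisfies all
  F F T F  ✗ fails (~p3 | p2 | p1)
  F F T T  ✗ fails (p1 | ~p3 | ~p4)
  F T F F  ✓ satisfies all
  F T F T  ✓ satisfies all
  F T T F  ✓ satisfies all
  F T T T  ✗ fails (p1 | ~p3 | ~p4)
  T F F F  ✗ fails (~p1 | p4 | p3)
  T F F T  ✗ fails (~p4 | ~p1 | p3)
  T F T F  ✓ satisfies all
  T F T T  ✓ satisfies all
  T T F F  ✗ fails (~p1 | p4 | p3)
  T T F T  ✗ fails (~p4 | ~p1 | p3)
  T T T F  ✓ satisfies all
  T T T T  ✗ fails (~p3 | ~p4 | ~p2)
7 of the 16 rows are models.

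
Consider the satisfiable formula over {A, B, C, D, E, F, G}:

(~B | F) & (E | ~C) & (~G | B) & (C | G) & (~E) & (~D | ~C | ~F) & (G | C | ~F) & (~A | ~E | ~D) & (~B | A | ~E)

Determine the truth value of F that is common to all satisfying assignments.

True

Suppose F = 0.
Unit clause (~B) forces B = 0.
Unit clause (~G) forces G = 0.
Unit clause (C) forces C = 1.
Unit clause (E) forces E = 1.
That conflicts with the unit clause (~E).
So every satisfying assignment has F = True.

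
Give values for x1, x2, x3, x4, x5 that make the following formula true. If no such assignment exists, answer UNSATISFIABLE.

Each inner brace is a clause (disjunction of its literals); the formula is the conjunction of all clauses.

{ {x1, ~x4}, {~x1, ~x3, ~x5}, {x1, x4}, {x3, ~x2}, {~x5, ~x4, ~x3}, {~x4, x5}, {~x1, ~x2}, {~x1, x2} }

UNSATISFIABLE

Suppose x1 = 1.
From the singleton clause (~x2), x2 = 0.
Now (x2) is unsatisfied and unit — conflict.
So x1 must be the other value — set x1 = 0.
From the singleton clause (~x4), x4 = 0.
Now (x4) is unsatisfied and unit — conflict.
Neither x1 = 1 nor x1 = 0 works.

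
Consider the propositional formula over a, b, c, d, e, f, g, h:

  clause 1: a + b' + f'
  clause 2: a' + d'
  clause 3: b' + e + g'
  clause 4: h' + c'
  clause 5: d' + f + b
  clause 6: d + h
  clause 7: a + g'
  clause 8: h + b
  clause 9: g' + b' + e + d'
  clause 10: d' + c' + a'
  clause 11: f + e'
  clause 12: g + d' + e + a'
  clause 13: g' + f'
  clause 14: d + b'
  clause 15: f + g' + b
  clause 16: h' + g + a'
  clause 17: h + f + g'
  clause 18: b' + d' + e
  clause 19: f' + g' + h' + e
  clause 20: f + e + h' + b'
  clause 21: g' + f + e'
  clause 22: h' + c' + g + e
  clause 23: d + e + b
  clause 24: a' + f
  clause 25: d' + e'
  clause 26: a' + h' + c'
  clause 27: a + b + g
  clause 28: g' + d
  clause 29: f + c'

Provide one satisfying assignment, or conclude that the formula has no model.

UNSATISFIABLE

Suppose a = 0.
From the singleton clause (g'), g = 0.
From the singleton clause (b), b = 1.
From the singleton clause (f'), f = 0.
From the singleton clause (e'), e = 0.
From the singleton clause (d), d = 1.
Now (d') is unsatisfied and unit — conflict.
Undo a and try a = 1.
From the singleton clause (d'), d = 0.
From the singleton clause (h), h = 1.
From the singleton clause (c'), c = 0.
From the singleton clause (b'), b = 0.
From the singleton clause (g), g = 1.
Now (g') is unsatisfied and unit — conflict.
Both values of a lead to a conflict.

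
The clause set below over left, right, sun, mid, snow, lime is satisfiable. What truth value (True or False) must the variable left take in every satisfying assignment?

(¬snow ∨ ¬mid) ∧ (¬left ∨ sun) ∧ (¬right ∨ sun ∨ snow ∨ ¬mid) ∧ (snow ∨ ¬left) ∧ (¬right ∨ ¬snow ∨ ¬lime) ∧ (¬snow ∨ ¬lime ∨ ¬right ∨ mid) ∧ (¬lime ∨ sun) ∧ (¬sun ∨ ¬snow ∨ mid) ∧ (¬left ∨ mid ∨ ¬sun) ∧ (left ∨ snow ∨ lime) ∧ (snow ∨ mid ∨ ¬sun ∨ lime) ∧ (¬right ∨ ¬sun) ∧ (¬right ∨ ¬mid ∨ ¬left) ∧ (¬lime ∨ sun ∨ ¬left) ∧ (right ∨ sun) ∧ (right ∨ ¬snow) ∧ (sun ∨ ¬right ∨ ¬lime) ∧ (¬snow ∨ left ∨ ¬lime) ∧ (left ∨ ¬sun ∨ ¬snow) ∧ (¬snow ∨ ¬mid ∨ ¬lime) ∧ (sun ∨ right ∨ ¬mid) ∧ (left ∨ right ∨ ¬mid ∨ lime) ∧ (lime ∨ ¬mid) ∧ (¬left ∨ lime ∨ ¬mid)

False

Suppose left = True.
From the singleton clause (sun), sun = True.
From the singleton clause (snow), snow = True.
From the singleton clause (¬mid), mid = False.
Now (mid) is unsatisfied and unit — conflict.
So every satisfying assignment has left = False.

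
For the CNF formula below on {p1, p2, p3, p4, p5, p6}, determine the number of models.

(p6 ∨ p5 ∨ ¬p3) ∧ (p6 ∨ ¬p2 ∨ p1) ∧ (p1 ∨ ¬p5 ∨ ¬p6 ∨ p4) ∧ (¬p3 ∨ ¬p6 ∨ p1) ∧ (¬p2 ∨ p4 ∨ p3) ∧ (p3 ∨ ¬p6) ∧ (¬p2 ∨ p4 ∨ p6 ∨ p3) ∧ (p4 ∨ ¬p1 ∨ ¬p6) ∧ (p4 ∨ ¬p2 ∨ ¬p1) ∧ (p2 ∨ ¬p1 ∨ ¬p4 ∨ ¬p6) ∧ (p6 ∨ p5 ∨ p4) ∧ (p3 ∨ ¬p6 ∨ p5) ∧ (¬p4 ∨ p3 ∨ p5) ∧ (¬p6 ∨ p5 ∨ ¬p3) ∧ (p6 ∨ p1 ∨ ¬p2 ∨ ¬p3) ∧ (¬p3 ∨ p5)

11

There are 2^6 = 64 truth assignments over (p1, p2, p3, p4, p5, p6).
Split on p1. With p1 = True, the clauses containing p1 are satisfied and ¬p1 drops from the rest; 7 of the 2^5 = 32 assignments to the other variables satisfy what remains.
With p1 = False, by the same count on the reduced clause set, 4 assignments work.
(One model: p1=F, p2=F, p3=F, p4=F, p5=T, p6=F.)
Total: 7 + 4 = 11.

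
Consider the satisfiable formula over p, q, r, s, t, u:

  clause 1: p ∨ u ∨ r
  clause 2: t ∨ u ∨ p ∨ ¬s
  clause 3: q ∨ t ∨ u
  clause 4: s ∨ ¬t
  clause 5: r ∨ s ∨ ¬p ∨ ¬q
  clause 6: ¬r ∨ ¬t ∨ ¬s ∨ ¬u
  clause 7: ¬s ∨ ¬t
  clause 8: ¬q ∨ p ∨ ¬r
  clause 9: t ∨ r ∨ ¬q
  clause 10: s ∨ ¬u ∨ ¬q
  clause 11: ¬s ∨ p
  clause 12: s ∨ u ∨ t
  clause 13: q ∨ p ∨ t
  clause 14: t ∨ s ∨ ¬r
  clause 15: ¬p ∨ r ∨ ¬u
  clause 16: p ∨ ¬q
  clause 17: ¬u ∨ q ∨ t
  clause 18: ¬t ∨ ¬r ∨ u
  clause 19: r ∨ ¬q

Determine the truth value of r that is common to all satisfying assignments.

Suppose r = False.
Unit clause (¬q) forces q = False.
Suppose p = True.
Unit clause (¬u) forces u = False.
Unit clause (t) forces t = True.
Unit clause (s) forces s = True.
But (¬s) is also a unit clause — contradiction.
Backtrack on p: now try p = False.
Unit clause (u) forces u = True.
Unit clause (¬s) forces s = False.
Unit clause (¬t) forces t = False.
But (t) is also a unit clause — contradiction.
Neither p = True nor p = False works.
So every satisfying assignment has r = True.

True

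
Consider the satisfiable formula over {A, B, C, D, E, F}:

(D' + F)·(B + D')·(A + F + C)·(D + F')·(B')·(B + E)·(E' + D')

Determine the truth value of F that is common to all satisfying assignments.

False

Suppose F = 1.
The clause (D) is unit, so D = 1.
The clause (B) is unit, so B = 1.
That conflicts with the unit clause (B').
So every satisfying assignment has F = False.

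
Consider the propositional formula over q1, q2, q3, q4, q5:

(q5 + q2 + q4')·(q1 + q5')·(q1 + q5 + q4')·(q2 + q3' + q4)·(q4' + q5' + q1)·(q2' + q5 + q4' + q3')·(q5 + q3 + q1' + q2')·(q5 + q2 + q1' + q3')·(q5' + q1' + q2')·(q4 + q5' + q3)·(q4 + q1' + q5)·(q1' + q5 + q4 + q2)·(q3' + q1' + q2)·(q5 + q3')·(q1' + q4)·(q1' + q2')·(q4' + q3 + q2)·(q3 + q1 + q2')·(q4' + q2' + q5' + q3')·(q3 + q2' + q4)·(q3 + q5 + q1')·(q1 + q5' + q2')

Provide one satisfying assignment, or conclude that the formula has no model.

Branch on q1: set q1 = 0.
(q5') alone gives q5 = 0.
(q4') alone gives q4 = 0.
(q3') alone gives q3 = 0.
(q2') alone gives q2 = 0.
This assignment satisfies each clause.

q1: 0,  q2: 0,  q3: 0,  q4: 0,  q5: 0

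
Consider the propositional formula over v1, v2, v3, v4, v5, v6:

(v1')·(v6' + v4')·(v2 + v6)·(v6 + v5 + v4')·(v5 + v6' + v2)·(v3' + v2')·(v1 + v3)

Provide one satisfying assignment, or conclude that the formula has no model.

v1: 0, v2: 0, v3: 1, v4: 0, v5: 1, v6: 1

Unit clause (v1') forces v1 = 0.
Unit clause (v3) forces v3 = 1.
Unit clause (v2') forces v2 = 0.
Unit clause (v6) forces v6 = 1.
Unit clause (v4') forces v4 = 0.
Unit clause (v5) forces v5 = 1.
Every clause now holds.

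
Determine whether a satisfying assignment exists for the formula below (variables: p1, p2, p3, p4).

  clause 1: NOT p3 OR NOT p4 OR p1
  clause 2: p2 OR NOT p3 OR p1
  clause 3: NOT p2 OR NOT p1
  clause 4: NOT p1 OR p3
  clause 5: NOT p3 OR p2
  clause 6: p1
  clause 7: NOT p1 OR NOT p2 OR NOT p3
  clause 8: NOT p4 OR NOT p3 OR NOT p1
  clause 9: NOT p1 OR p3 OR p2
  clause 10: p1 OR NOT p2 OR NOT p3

From the singleton clause (p1), p1 = true.
From the singleton clause (NOT p2), p2 = false.
From the singleton clause (p3), p3 = true.
Now (NOT p3) is unsatisfied and unit — conflict.
No assignment satisfies every clause.

No, unsatisfiable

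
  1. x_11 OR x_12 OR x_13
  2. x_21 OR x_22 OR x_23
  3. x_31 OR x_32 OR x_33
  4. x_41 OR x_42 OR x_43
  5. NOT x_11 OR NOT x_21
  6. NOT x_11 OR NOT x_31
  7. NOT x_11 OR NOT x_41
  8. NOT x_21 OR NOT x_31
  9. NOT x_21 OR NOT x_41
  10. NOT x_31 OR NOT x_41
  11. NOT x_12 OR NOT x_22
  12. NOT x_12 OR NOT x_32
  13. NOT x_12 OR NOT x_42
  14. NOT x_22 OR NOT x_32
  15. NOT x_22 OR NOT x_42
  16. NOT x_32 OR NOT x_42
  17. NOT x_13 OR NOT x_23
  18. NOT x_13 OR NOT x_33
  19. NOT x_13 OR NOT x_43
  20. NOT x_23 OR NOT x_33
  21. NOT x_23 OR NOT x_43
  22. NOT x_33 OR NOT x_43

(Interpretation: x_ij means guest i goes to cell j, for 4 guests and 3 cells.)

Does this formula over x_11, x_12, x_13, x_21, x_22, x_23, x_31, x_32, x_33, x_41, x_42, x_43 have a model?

Try x_11 = false.
Try x_12 = true.
From the singleton clause (NOT x_22), x_22 = false.
From the singleton clause (NOT x_32), x_32 = false.
From the singleton clause (NOT x_42), x_42 = false.
Try x_21 = true.
From the singleton clause (NOT x_31), x_31 = false.
From the singleton clause (x_33), x_33 = true.
From the singleton clause (NOT x_41), x_41 = false.
From the singleton clause (x_43), x_43 = true.
But (NOT x_43) is also a unit clause — contradiction.
So x_21 must be the other value — set x_21 = false.
From the singleton clause (x_23), x_23 = true.
From the singleton clause (NOT x_13), x_13 = false.
From the singleton clause (NOT x_33), x_33 = false.
From the singleton clause (x_31), x_31 = true.
From the singleton clause (NOT x_41), x_41 = false.
From the singleton clause (x_43), x_43 = true.
But (NOT x_43) is also a unit clause — contradiction.
Both values of x_21 lead to a conflict.
So x_12 must be the other value — set x_12 = false.
From the singleton clause (x_13), x_13 = true.
From the singleton clause (NOT x_23), x_23 = false.
From the singleton clause (NOT x_33), x_33 = false.
From the singleton clause (NOT x_43), x_43 = false.
Try x_21 = true.
From the singleton clause (NOT x_31), x_31 = false.
From the singleton clause (x_32), x_32 = true.
From the singleton clause (NOT x_41), x_41 = false.
From the singleton clause (x_42), x_42 = true.
But (NOT x_42) is also a unit clause — contradiction.
So x_21 must be the other value — set x_21 = false.
From the singleton clause (x_22), x_22 = true.
From the singleton clause (NOT x_32), x_32 = false.
From the singleton clause (x_31), x_31 = true.
From the singleton clause (NOT x_41), x_41 = false.
From the singleton clause (x_42), x_42 = true.
But (NOT x_42) is also a unit clause — contradiction.
Both values of x_21 lead to a conflict.
Both values of x_12 lead to a conflict.
So x_11 must be the other value — set x_11 = true.
From the singleton clause (NOT x_21), x_21 = false.
From the singleton clause (NOT x_31), x_31 = false.
From the singleton clause (NOT x_41), x_41 = false.
Try x_22 = true.
From the singleton clause (NOT x_12), x_12 = false.
From the singleton clause (NOT x_32), x_32 = false.
From the singleton clause (x_33), x_33 = true.
From the singleton clause (NOT x_42), x_42 = false.
From the singleton clause (x_43), x_43 = true.
But (NOT x_43) is also a unit clause — contradiction.
So x_22 must be the other value — set x_22 = false.
From the singleton clause (x_23), x_23 = true.
From the singleton clause (NOT x_13), x_13 = false.
From the singleton clause (NOT x_33), x_33 = false.
From the singleton clause (x_32), x_32 = true.
From the singleton clause (NOT x_12), x_12 = false.
From the singleton clause (NOT x_42), x_42 = false.
From the singleton clause (x_43), x_43 = true.
But (NOT x_43) is also a unit clause — contradiction.
Both values of x_22 lead to a conflict.
Both values of x_11 lead to a conflict.
No assignment satisfies every clause.

Unsatisfiable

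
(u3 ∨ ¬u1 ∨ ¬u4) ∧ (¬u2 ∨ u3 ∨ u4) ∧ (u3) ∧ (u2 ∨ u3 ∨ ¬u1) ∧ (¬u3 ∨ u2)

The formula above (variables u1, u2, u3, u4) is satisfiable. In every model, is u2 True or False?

Suppose u2 = False.
The clause (u3) is unit, so u3 = True.
But (¬u3) is also a unit clause — contradiction.
So every satisfying assignment has u2 = True.

True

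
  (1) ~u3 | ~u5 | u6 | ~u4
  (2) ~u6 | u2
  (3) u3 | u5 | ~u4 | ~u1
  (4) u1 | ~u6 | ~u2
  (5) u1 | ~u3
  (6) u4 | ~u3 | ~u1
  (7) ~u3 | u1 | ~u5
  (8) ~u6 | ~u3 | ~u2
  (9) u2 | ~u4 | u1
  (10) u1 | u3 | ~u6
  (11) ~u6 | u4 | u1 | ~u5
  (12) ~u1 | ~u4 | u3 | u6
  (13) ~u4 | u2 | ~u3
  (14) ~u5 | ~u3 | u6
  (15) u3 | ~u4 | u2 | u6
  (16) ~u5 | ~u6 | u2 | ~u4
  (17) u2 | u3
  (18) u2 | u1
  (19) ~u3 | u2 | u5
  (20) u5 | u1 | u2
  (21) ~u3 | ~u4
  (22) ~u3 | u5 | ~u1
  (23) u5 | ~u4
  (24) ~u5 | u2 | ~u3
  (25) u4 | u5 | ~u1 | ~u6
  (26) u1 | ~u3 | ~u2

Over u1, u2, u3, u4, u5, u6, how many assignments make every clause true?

There are 2^6 = 64 truth assignments over (u1, u2, u3, u4, u5, u6).
Split on u2. With u2 = 1, the clauses containing u2 are satisfied and ~u2 drops from the rest; 7 of the 2^5 = 32 assignments to the other variables satisfy what remains.
With u2 = 0, by the same count on the reduced clause set, 0 assignments work.
(One model: u1=F, u2=T, u3=F, u4=F, u5=F, u6=F.)
Total: 7 + 0 = 7.

7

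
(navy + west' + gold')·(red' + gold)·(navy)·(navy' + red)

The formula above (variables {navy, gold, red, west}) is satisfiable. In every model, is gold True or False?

Suppose gold = 0.
From the singleton clause (red'), red = 0.
From the singleton clause (navy), navy = 1.
That conflicts with the unit clause (navy').
So every satisfying assignment has gold = True.

True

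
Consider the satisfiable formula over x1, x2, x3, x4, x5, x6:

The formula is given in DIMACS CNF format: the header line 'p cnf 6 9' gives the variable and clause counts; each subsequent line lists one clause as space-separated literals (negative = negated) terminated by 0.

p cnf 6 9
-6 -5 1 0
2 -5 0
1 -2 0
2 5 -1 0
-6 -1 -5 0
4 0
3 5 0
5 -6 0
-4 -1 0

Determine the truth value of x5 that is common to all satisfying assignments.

False

Suppose x5 = True.
From the singleton clause (x2), x2 = True.
From the singleton clause (x1), x1 = True.
From the singleton clause (¬x6), x6 = False.
From the singleton clause (x4), x4 = True.
That conflicts with the unit clause (¬x4).
So every satisfying assignment has x5 = False.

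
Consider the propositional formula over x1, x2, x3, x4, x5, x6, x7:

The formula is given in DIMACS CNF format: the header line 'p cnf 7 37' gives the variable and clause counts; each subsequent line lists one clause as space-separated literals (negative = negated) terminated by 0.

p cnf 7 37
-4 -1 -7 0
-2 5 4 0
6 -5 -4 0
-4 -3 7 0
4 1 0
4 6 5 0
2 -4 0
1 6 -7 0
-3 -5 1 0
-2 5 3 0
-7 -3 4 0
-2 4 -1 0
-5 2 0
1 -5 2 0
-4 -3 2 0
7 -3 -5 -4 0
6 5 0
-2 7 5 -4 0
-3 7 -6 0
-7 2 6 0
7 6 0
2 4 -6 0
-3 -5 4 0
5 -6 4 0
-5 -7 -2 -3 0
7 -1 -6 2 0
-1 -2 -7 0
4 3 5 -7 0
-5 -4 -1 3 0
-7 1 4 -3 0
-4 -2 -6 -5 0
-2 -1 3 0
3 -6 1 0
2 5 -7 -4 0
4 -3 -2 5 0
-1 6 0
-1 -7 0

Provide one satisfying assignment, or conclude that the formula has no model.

x1 ↦ False; x2 ↦ True; x3 ↦ True; x4 ↦ True; x5 ↦ False; x6 ↦ True; x7 ↦ True

Case x4 = True:
(x2) alone gives x2 = True.
Case x1 = False:
Case x6 = True:
(¬x5) alone gives x5 = False.
(x3) alone gives x3 = True.
(x7) alone gives x7 = True.
Every clause now holds.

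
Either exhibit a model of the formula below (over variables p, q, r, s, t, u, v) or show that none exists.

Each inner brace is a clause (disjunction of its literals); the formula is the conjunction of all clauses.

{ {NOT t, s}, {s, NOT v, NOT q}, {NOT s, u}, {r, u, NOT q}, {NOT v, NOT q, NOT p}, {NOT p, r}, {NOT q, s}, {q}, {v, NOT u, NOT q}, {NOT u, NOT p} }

p=false; q=true; r=false; s=true; t=false; u=true; v=true

From the singleton clause (q), q = true.
From the singleton clause (s), s = true.
From the singleton clause (u), u = true.
From the singleton clause (v), v = true.
From the singleton clause (NOT p), p = false.
All clauses hold; r, t can take either value.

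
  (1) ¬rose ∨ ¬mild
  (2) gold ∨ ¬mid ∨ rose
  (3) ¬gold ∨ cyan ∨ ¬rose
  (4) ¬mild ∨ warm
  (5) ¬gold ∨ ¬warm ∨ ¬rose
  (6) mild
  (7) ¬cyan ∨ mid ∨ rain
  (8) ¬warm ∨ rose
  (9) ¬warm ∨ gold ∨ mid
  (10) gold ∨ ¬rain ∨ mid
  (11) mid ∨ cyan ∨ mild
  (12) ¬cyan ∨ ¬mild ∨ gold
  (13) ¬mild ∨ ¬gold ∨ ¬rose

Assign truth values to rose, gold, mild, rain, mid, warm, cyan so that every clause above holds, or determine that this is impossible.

UNSATISFIABLE

From the singleton clause (mild), mild = True.
From the singleton clause (¬rose), rose = False.
From the singleton clause (warm), warm = True.
Now (¬warm) is unsatisfied and unit — conflict.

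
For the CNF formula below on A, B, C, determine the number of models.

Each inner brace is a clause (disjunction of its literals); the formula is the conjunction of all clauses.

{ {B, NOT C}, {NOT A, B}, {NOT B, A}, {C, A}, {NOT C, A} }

2

There are 2^3 = 8 truth assignments over (A, B, C).
Check each against the 5 clauses (columns in the order A, B, C):
  F F F  ✗ fails (C OR A)
  F F T  ✗ fails (B OR NOT C)
  F T F  ✗ fails (NOT B OR A)
  F T T  ✗ fails (NOT B OR A)
  T F F  ✗ fails (NOT A OR B)
  T F T  ✗ fails (B OR NOT C)
  T T F  ✓ satisfies all
  T T T  ✓ satisfies all
2 of the 8 rows are models.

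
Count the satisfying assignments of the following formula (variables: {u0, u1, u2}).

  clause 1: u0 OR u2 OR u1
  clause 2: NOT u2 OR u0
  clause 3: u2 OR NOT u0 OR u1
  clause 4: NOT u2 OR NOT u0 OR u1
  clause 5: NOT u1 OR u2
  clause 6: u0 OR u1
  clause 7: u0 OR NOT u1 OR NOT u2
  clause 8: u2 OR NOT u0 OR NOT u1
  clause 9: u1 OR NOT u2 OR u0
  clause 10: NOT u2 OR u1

1

There are 2^3 = 8 truth assignments over (u0, u1, u2).
Check each against the 10 clauses (columns in the order u0, u1, u2):
  F F F  ✗ fails (u0 OR u2 OR u1)
  F F T  ✗ fails (NOT u2 OR u0)
  F T F  ✗ fails (NOT u1 OR u2)
  F T T  ✗ fails (NOT u2 OR u0)
  T F F  ✗ fails (u2 OR NOT u0 OR u1)
  T F T  ✗ fails (NOT u2 OR NOT u0 OR u1)
  T T F  ✗ fails (NOT u1 OR u2)
  T T T  ✓ satisfies all
1 of the 8 rows is a model.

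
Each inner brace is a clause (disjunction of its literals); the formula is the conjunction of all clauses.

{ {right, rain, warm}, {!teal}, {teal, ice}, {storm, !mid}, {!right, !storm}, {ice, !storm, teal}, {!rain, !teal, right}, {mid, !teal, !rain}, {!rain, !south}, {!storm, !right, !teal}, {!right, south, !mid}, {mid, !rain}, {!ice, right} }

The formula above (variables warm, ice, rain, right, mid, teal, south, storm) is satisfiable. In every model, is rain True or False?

Suppose rain = true.
From the singleton clause (!teal), teal = false.
From the singleton clause (ice), ice = true.
From the singleton clause (!south), south = false.
From the singleton clause (mid), mid = true.
From the singleton clause (storm), storm = true.
From the singleton clause (!right), right = false.
But (right) is also a unit clause — contradiction.
So every satisfying assignment has rain = False.

False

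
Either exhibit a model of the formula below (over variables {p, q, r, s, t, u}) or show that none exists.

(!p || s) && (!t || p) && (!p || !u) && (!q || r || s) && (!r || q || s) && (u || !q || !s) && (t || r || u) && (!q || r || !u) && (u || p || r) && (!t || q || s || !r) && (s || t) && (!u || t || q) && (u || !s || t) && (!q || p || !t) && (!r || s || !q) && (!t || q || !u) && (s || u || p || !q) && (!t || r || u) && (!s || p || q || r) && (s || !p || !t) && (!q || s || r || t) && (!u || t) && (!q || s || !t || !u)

Suppose p = true.
Unit clause (s) forces s = true.
Unit clause (!u) forces u = false.
Unit clause (!q) forces q = false.
Unit clause (t) forces t = true.
Unit clause (r) forces r = true.
Every clause now holds.

p: true, q: false, r: true, s: true, t: true, u: false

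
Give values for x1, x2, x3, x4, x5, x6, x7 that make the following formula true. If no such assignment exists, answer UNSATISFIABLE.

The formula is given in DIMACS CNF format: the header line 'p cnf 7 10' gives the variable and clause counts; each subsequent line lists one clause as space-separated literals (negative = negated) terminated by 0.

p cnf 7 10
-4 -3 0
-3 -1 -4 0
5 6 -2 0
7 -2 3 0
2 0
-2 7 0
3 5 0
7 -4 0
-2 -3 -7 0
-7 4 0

The clause (x2) is unit, so x2 = True.
The clause (x7) is unit, so x7 = True.
The clause (¬x3) is unit, so x3 = False.
The clause (x5) is unit, so x5 = True.
The clause (x4) is unit, so x4 = True.
Every clause is now satisfied; x1, x6 are unconstrained.

x1=True; x2=True; x3=False; x4=True; x5=True; x6=False; x7=True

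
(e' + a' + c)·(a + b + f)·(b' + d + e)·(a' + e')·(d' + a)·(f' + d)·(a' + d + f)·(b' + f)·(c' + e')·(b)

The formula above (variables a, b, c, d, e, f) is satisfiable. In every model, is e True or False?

Suppose e = 1.
From the singleton clause (a'), a = 0.
From the singleton clause (d'), d = 0.
From the singleton clause (f'), f = 0.
From the singleton clause (b), b = 1.
That conflicts with the unit clause (b').
So every satisfying assignment has e = False.

False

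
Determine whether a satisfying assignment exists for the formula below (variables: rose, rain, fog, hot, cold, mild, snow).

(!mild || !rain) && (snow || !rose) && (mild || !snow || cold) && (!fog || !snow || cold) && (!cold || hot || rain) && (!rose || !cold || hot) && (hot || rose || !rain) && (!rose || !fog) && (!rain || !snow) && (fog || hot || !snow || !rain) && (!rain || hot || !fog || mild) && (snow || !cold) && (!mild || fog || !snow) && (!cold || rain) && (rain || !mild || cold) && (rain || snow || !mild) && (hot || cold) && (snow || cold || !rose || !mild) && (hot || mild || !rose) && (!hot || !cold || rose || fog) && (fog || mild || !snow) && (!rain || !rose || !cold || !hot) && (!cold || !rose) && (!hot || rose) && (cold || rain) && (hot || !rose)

Branch on mild: set mild = false.
Branch on snow: set snow = true.
The clause (cold) is unit, so cold = true.
The clause (!rain) is unit, so rain = false.
Now (rain) is unsatisfied and unit — conflict.
Backtrack on snow: now try snow = false.
The clause (!rose) is unit, so rose = false.
The clause (!cold) is unit, so cold = false.
The clause (hot) is unit, so hot = true.
Now (!hot) is unsatisfied and unit — conflict.
Both values of snow lead to a conflict.
Backtrack on mild: now try mild = true.
The clause (!rain) is unit, so rain = false.
The clause (!cold) is unit, so cold = false.
Now (cold) is unsatisfied and unit — conflict.
Both values of mild lead to a conflict.
No assignment satisfies every clause.

No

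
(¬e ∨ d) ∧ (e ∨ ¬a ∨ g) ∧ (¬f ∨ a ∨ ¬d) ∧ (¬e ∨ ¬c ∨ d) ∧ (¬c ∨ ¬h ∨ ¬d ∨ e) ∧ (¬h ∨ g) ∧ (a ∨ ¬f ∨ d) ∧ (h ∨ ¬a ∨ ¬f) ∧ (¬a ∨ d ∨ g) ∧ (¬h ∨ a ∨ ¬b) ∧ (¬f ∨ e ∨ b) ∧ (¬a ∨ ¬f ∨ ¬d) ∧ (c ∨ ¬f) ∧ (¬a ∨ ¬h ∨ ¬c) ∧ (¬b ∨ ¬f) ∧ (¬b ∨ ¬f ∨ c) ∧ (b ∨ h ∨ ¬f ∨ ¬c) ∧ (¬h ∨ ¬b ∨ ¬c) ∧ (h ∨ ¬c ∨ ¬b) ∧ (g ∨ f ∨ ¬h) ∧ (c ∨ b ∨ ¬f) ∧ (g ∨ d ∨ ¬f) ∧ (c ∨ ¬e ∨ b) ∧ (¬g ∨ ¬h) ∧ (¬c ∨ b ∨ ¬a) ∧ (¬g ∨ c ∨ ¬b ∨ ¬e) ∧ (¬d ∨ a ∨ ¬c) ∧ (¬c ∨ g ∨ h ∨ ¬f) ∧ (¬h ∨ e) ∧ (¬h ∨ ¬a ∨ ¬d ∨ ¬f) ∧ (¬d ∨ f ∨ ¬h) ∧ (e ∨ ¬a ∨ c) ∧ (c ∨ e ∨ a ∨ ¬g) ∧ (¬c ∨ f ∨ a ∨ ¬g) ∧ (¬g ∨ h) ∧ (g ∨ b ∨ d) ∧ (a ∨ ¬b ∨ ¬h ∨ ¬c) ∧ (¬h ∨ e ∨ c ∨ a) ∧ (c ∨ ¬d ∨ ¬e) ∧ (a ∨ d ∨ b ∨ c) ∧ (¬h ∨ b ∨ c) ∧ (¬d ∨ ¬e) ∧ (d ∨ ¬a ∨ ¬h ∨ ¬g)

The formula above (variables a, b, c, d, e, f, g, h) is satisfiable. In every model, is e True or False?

False

Suppose e = True.
Unit clause (d) forces d = True.
That conflicts with the unit clause (¬d).
So every satisfying assignment has e = False.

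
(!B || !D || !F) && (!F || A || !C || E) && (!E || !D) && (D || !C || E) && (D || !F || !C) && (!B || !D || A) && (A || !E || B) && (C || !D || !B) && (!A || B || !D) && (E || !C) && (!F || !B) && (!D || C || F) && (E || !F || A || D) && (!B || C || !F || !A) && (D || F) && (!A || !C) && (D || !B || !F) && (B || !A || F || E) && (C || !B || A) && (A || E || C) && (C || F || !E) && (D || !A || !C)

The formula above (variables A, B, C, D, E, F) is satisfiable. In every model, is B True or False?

Suppose B = true.
From the singleton clause (!F), F = false.
From the singleton clause (D), D = true.
From the singleton clause (!E), E = false.
From the singleton clause (A), A = true.
From the singleton clause (C), C = true.
That conflicts with the unit clause (!C).
So every satisfying assignment has B = False.

False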